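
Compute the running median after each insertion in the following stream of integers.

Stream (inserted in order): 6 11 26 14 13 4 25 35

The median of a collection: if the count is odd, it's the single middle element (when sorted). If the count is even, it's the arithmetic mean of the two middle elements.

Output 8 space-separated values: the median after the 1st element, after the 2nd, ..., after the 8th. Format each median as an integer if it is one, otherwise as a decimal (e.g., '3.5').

Step 1: insert 6 -> lo=[6] (size 1, max 6) hi=[] (size 0) -> median=6
Step 2: insert 11 -> lo=[6] (size 1, max 6) hi=[11] (size 1, min 11) -> median=8.5
Step 3: insert 26 -> lo=[6, 11] (size 2, max 11) hi=[26] (size 1, min 26) -> median=11
Step 4: insert 14 -> lo=[6, 11] (size 2, max 11) hi=[14, 26] (size 2, min 14) -> median=12.5
Step 5: insert 13 -> lo=[6, 11, 13] (size 3, max 13) hi=[14, 26] (size 2, min 14) -> median=13
Step 6: insert 4 -> lo=[4, 6, 11] (size 3, max 11) hi=[13, 14, 26] (size 3, min 13) -> median=12
Step 7: insert 25 -> lo=[4, 6, 11, 13] (size 4, max 13) hi=[14, 25, 26] (size 3, min 14) -> median=13
Step 8: insert 35 -> lo=[4, 6, 11, 13] (size 4, max 13) hi=[14, 25, 26, 35] (size 4, min 14) -> median=13.5

Answer: 6 8.5 11 12.5 13 12 13 13.5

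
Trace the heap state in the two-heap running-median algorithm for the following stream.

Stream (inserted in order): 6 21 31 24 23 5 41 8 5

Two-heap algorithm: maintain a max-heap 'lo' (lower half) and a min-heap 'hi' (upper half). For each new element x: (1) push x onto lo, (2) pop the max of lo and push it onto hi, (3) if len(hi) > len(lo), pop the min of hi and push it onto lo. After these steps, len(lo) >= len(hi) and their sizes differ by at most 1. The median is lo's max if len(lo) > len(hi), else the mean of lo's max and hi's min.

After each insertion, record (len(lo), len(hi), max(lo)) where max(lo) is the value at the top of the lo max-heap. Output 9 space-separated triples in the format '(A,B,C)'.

Step 1: insert 6 -> lo=[6] hi=[] -> (len(lo)=1, len(hi)=0, max(lo)=6)
Step 2: insert 21 -> lo=[6] hi=[21] -> (len(lo)=1, len(hi)=1, max(lo)=6)
Step 3: insert 31 -> lo=[6, 21] hi=[31] -> (len(lo)=2, len(hi)=1, max(lo)=21)
Step 4: insert 24 -> lo=[6, 21] hi=[24, 31] -> (len(lo)=2, len(hi)=2, max(lo)=21)
Step 5: insert 23 -> lo=[6, 21, 23] hi=[24, 31] -> (len(lo)=3, len(hi)=2, max(lo)=23)
Step 6: insert 5 -> lo=[5, 6, 21] hi=[23, 24, 31] -> (len(lo)=3, len(hi)=3, max(lo)=21)
Step 7: insert 41 -> lo=[5, 6, 21, 23] hi=[24, 31, 41] -> (len(lo)=4, len(hi)=3, max(lo)=23)
Step 8: insert 8 -> lo=[5, 6, 8, 21] hi=[23, 24, 31, 41] -> (len(lo)=4, len(hi)=4, max(lo)=21)
Step 9: insert 5 -> lo=[5, 5, 6, 8, 21] hi=[23, 24, 31, 41] -> (len(lo)=5, len(hi)=4, max(lo)=21)

Answer: (1,0,6) (1,1,6) (2,1,21) (2,2,21) (3,2,23) (3,3,21) (4,3,23) (4,4,21) (5,4,21)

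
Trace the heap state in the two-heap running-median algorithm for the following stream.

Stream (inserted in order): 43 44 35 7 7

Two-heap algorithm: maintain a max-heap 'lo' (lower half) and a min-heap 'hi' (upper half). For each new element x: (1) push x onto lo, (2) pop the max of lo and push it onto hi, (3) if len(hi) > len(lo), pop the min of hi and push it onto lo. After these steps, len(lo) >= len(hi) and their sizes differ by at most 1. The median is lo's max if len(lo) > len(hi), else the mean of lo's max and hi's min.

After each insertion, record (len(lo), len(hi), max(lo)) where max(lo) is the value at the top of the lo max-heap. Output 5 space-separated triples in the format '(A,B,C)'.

Step 1: insert 43 -> lo=[43] hi=[] -> (len(lo)=1, len(hi)=0, max(lo)=43)
Step 2: insert 44 -> lo=[43] hi=[44] -> (len(lo)=1, len(hi)=1, max(lo)=43)
Step 3: insert 35 -> lo=[35, 43] hi=[44] -> (len(lo)=2, len(hi)=1, max(lo)=43)
Step 4: insert 7 -> lo=[7, 35] hi=[43, 44] -> (len(lo)=2, len(hi)=2, max(lo)=35)
Step 5: insert 7 -> lo=[7, 7, 35] hi=[43, 44] -> (len(lo)=3, len(hi)=2, max(lo)=35)

Answer: (1,0,43) (1,1,43) (2,1,43) (2,2,35) (3,2,35)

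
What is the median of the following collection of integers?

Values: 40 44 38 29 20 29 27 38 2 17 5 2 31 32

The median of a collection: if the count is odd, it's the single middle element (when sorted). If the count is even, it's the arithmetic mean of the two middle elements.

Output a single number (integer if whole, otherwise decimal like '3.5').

Step 1: insert 40 -> lo=[40] (size 1, max 40) hi=[] (size 0) -> median=40
Step 2: insert 44 -> lo=[40] (size 1, max 40) hi=[44] (size 1, min 44) -> median=42
Step 3: insert 38 -> lo=[38, 40] (size 2, max 40) hi=[44] (size 1, min 44) -> median=40
Step 4: insert 29 -> lo=[29, 38] (size 2, max 38) hi=[40, 44] (size 2, min 40) -> median=39
Step 5: insert 20 -> lo=[20, 29, 38] (size 3, max 38) hi=[40, 44] (size 2, min 40) -> median=38
Step 6: insert 29 -> lo=[20, 29, 29] (size 3, max 29) hi=[38, 40, 44] (size 3, min 38) -> median=33.5
Step 7: insert 27 -> lo=[20, 27, 29, 29] (size 4, max 29) hi=[38, 40, 44] (size 3, min 38) -> median=29
Step 8: insert 38 -> lo=[20, 27, 29, 29] (size 4, max 29) hi=[38, 38, 40, 44] (size 4, min 38) -> median=33.5
Step 9: insert 2 -> lo=[2, 20, 27, 29, 29] (size 5, max 29) hi=[38, 38, 40, 44] (size 4, min 38) -> median=29
Step 10: insert 17 -> lo=[2, 17, 20, 27, 29] (size 5, max 29) hi=[29, 38, 38, 40, 44] (size 5, min 29) -> median=29
Step 11: insert 5 -> lo=[2, 5, 17, 20, 27, 29] (size 6, max 29) hi=[29, 38, 38, 40, 44] (size 5, min 29) -> median=29
Step 12: insert 2 -> lo=[2, 2, 5, 17, 20, 27] (size 6, max 27) hi=[29, 29, 38, 38, 40, 44] (size 6, min 29) -> median=28
Step 13: insert 31 -> lo=[2, 2, 5, 17, 20, 27, 29] (size 7, max 29) hi=[29, 31, 38, 38, 40, 44] (size 6, min 29) -> median=29
Step 14: insert 32 -> lo=[2, 2, 5, 17, 20, 27, 29] (size 7, max 29) hi=[29, 31, 32, 38, 38, 40, 44] (size 7, min 29) -> median=29

Answer: 29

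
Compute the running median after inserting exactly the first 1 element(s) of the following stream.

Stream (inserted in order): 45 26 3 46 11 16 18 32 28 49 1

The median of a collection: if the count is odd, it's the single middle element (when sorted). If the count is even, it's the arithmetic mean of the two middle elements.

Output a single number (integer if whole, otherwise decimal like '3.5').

Step 1: insert 45 -> lo=[45] (size 1, max 45) hi=[] (size 0) -> median=45

Answer: 45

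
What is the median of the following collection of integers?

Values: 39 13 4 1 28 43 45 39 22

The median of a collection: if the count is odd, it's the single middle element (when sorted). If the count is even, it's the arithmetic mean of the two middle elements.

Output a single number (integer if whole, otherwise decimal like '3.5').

Step 1: insert 39 -> lo=[39] (size 1, max 39) hi=[] (size 0) -> median=39
Step 2: insert 13 -> lo=[13] (size 1, max 13) hi=[39] (size 1, min 39) -> median=26
Step 3: insert 4 -> lo=[4, 13] (size 2, max 13) hi=[39] (size 1, min 39) -> median=13
Step 4: insert 1 -> lo=[1, 4] (size 2, max 4) hi=[13, 39] (size 2, min 13) -> median=8.5
Step 5: insert 28 -> lo=[1, 4, 13] (size 3, max 13) hi=[28, 39] (size 2, min 28) -> median=13
Step 6: insert 43 -> lo=[1, 4, 13] (size 3, max 13) hi=[28, 39, 43] (size 3, min 28) -> median=20.5
Step 7: insert 45 -> lo=[1, 4, 13, 28] (size 4, max 28) hi=[39, 43, 45] (size 3, min 39) -> median=28
Step 8: insert 39 -> lo=[1, 4, 13, 28] (size 4, max 28) hi=[39, 39, 43, 45] (size 4, min 39) -> median=33.5
Step 9: insert 22 -> lo=[1, 4, 13, 22, 28] (size 5, max 28) hi=[39, 39, 43, 45] (size 4, min 39) -> median=28

Answer: 28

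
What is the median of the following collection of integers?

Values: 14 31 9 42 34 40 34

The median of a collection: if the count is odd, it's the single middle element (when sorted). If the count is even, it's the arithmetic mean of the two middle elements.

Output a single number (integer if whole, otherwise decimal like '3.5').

Answer: 34

Derivation:
Step 1: insert 14 -> lo=[14] (size 1, max 14) hi=[] (size 0) -> median=14
Step 2: insert 31 -> lo=[14] (size 1, max 14) hi=[31] (size 1, min 31) -> median=22.5
Step 3: insert 9 -> lo=[9, 14] (size 2, max 14) hi=[31] (size 1, min 31) -> median=14
Step 4: insert 42 -> lo=[9, 14] (size 2, max 14) hi=[31, 42] (size 2, min 31) -> median=22.5
Step 5: insert 34 -> lo=[9, 14, 31] (size 3, max 31) hi=[34, 42] (size 2, min 34) -> median=31
Step 6: insert 40 -> lo=[9, 14, 31] (size 3, max 31) hi=[34, 40, 42] (size 3, min 34) -> median=32.5
Step 7: insert 34 -> lo=[9, 14, 31, 34] (size 4, max 34) hi=[34, 40, 42] (size 3, min 34) -> median=34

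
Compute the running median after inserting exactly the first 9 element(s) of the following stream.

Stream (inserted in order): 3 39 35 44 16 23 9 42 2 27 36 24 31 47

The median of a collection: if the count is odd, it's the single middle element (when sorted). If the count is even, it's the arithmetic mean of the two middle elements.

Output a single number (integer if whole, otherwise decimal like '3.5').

Answer: 23

Derivation:
Step 1: insert 3 -> lo=[3] (size 1, max 3) hi=[] (size 0) -> median=3
Step 2: insert 39 -> lo=[3] (size 1, max 3) hi=[39] (size 1, min 39) -> median=21
Step 3: insert 35 -> lo=[3, 35] (size 2, max 35) hi=[39] (size 1, min 39) -> median=35
Step 4: insert 44 -> lo=[3, 35] (size 2, max 35) hi=[39, 44] (size 2, min 39) -> median=37
Step 5: insert 16 -> lo=[3, 16, 35] (size 3, max 35) hi=[39, 44] (size 2, min 39) -> median=35
Step 6: insert 23 -> lo=[3, 16, 23] (size 3, max 23) hi=[35, 39, 44] (size 3, min 35) -> median=29
Step 7: insert 9 -> lo=[3, 9, 16, 23] (size 4, max 23) hi=[35, 39, 44] (size 3, min 35) -> median=23
Step 8: insert 42 -> lo=[3, 9, 16, 23] (size 4, max 23) hi=[35, 39, 42, 44] (size 4, min 35) -> median=29
Step 9: insert 2 -> lo=[2, 3, 9, 16, 23] (size 5, max 23) hi=[35, 39, 42, 44] (size 4, min 35) -> median=23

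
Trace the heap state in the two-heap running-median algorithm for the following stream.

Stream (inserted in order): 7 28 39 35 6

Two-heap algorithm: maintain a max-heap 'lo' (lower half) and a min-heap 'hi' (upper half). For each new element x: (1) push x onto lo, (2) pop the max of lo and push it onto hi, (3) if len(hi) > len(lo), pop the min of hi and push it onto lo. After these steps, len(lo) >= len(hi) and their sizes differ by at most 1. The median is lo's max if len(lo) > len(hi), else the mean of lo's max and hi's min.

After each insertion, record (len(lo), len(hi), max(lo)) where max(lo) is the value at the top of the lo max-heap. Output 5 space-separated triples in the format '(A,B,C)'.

Answer: (1,0,7) (1,1,7) (2,1,28) (2,2,28) (3,2,28)

Derivation:
Step 1: insert 7 -> lo=[7] hi=[] -> (len(lo)=1, len(hi)=0, max(lo)=7)
Step 2: insert 28 -> lo=[7] hi=[28] -> (len(lo)=1, len(hi)=1, max(lo)=7)
Step 3: insert 39 -> lo=[7, 28] hi=[39] -> (len(lo)=2, len(hi)=1, max(lo)=28)
Step 4: insert 35 -> lo=[7, 28] hi=[35, 39] -> (len(lo)=2, len(hi)=2, max(lo)=28)
Step 5: insert 6 -> lo=[6, 7, 28] hi=[35, 39] -> (len(lo)=3, len(hi)=2, max(lo)=28)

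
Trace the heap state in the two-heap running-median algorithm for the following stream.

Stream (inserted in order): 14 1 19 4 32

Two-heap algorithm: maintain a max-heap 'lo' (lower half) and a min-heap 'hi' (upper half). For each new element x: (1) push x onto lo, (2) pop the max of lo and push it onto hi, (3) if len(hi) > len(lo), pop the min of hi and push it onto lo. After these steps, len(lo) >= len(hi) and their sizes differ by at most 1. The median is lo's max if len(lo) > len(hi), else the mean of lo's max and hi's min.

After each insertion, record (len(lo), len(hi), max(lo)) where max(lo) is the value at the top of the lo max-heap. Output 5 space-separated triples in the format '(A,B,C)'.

Step 1: insert 14 -> lo=[14] hi=[] -> (len(lo)=1, len(hi)=0, max(lo)=14)
Step 2: insert 1 -> lo=[1] hi=[14] -> (len(lo)=1, len(hi)=1, max(lo)=1)
Step 3: insert 19 -> lo=[1, 14] hi=[19] -> (len(lo)=2, len(hi)=1, max(lo)=14)
Step 4: insert 4 -> lo=[1, 4] hi=[14, 19] -> (len(lo)=2, len(hi)=2, max(lo)=4)
Step 5: insert 32 -> lo=[1, 4, 14] hi=[19, 32] -> (len(lo)=3, len(hi)=2, max(lo)=14)

Answer: (1,0,14) (1,1,1) (2,1,14) (2,2,4) (3,2,14)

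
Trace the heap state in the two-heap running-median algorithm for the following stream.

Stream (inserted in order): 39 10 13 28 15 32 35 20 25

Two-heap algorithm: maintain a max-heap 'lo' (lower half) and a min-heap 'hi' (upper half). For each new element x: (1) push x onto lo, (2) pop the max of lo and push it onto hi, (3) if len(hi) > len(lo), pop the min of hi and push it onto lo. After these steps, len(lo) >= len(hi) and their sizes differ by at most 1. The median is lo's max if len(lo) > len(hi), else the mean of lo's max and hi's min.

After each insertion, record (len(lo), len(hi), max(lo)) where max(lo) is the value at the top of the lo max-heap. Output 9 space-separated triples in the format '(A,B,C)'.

Answer: (1,0,39) (1,1,10) (2,1,13) (2,2,13) (3,2,15) (3,3,15) (4,3,28) (4,4,20) (5,4,25)

Derivation:
Step 1: insert 39 -> lo=[39] hi=[] -> (len(lo)=1, len(hi)=0, max(lo)=39)
Step 2: insert 10 -> lo=[10] hi=[39] -> (len(lo)=1, len(hi)=1, max(lo)=10)
Step 3: insert 13 -> lo=[10, 13] hi=[39] -> (len(lo)=2, len(hi)=1, max(lo)=13)
Step 4: insert 28 -> lo=[10, 13] hi=[28, 39] -> (len(lo)=2, len(hi)=2, max(lo)=13)
Step 5: insert 15 -> lo=[10, 13, 15] hi=[28, 39] -> (len(lo)=3, len(hi)=2, max(lo)=15)
Step 6: insert 32 -> lo=[10, 13, 15] hi=[28, 32, 39] -> (len(lo)=3, len(hi)=3, max(lo)=15)
Step 7: insert 35 -> lo=[10, 13, 15, 28] hi=[32, 35, 39] -> (len(lo)=4, len(hi)=3, max(lo)=28)
Step 8: insert 20 -> lo=[10, 13, 15, 20] hi=[28, 32, 35, 39] -> (len(lo)=4, len(hi)=4, max(lo)=20)
Step 9: insert 25 -> lo=[10, 13, 15, 20, 25] hi=[28, 32, 35, 39] -> (len(lo)=5, len(hi)=4, max(lo)=25)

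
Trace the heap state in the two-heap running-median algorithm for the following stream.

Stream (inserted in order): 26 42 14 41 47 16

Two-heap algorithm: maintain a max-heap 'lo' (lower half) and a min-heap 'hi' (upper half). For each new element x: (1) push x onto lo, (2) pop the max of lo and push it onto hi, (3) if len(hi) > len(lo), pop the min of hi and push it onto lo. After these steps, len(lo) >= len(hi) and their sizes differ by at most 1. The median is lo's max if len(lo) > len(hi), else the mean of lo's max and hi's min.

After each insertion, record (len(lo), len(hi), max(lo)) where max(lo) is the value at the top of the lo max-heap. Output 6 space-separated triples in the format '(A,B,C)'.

Answer: (1,0,26) (1,1,26) (2,1,26) (2,2,26) (3,2,41) (3,3,26)

Derivation:
Step 1: insert 26 -> lo=[26] hi=[] -> (len(lo)=1, len(hi)=0, max(lo)=26)
Step 2: insert 42 -> lo=[26] hi=[42] -> (len(lo)=1, len(hi)=1, max(lo)=26)
Step 3: insert 14 -> lo=[14, 26] hi=[42] -> (len(lo)=2, len(hi)=1, max(lo)=26)
Step 4: insert 41 -> lo=[14, 26] hi=[41, 42] -> (len(lo)=2, len(hi)=2, max(lo)=26)
Step 5: insert 47 -> lo=[14, 26, 41] hi=[42, 47] -> (len(lo)=3, len(hi)=2, max(lo)=41)
Step 6: insert 16 -> lo=[14, 16, 26] hi=[41, 42, 47] -> (len(lo)=3, len(hi)=3, max(lo)=26)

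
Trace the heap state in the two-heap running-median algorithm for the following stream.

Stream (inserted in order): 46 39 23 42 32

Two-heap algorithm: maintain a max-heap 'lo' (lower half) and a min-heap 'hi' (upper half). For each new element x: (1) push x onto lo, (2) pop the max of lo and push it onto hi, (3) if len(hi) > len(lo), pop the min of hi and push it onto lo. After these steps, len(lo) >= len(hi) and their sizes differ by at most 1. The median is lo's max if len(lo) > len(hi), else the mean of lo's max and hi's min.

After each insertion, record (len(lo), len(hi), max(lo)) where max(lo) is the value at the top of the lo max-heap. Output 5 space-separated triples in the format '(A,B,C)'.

Step 1: insert 46 -> lo=[46] hi=[] -> (len(lo)=1, len(hi)=0, max(lo)=46)
Step 2: insert 39 -> lo=[39] hi=[46] -> (len(lo)=1, len(hi)=1, max(lo)=39)
Step 3: insert 23 -> lo=[23, 39] hi=[46] -> (len(lo)=2, len(hi)=1, max(lo)=39)
Step 4: insert 42 -> lo=[23, 39] hi=[42, 46] -> (len(lo)=2, len(hi)=2, max(lo)=39)
Step 5: insert 32 -> lo=[23, 32, 39] hi=[42, 46] -> (len(lo)=3, len(hi)=2, max(lo)=39)

Answer: (1,0,46) (1,1,39) (2,1,39) (2,2,39) (3,2,39)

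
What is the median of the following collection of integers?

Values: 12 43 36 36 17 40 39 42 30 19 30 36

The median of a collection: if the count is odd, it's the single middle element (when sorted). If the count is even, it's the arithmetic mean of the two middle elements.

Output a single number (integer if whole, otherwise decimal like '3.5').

Answer: 36

Derivation:
Step 1: insert 12 -> lo=[12] (size 1, max 12) hi=[] (size 0) -> median=12
Step 2: insert 43 -> lo=[12] (size 1, max 12) hi=[43] (size 1, min 43) -> median=27.5
Step 3: insert 36 -> lo=[12, 36] (size 2, max 36) hi=[43] (size 1, min 43) -> median=36
Step 4: insert 36 -> lo=[12, 36] (size 2, max 36) hi=[36, 43] (size 2, min 36) -> median=36
Step 5: insert 17 -> lo=[12, 17, 36] (size 3, max 36) hi=[36, 43] (size 2, min 36) -> median=36
Step 6: insert 40 -> lo=[12, 17, 36] (size 3, max 36) hi=[36, 40, 43] (size 3, min 36) -> median=36
Step 7: insert 39 -> lo=[12, 17, 36, 36] (size 4, max 36) hi=[39, 40, 43] (size 3, min 39) -> median=36
Step 8: insert 42 -> lo=[12, 17, 36, 36] (size 4, max 36) hi=[39, 40, 42, 43] (size 4, min 39) -> median=37.5
Step 9: insert 30 -> lo=[12, 17, 30, 36, 36] (size 5, max 36) hi=[39, 40, 42, 43] (size 4, min 39) -> median=36
Step 10: insert 19 -> lo=[12, 17, 19, 30, 36] (size 5, max 36) hi=[36, 39, 40, 42, 43] (size 5, min 36) -> median=36
Step 11: insert 30 -> lo=[12, 17, 19, 30, 30, 36] (size 6, max 36) hi=[36, 39, 40, 42, 43] (size 5, min 36) -> median=36
Step 12: insert 36 -> lo=[12, 17, 19, 30, 30, 36] (size 6, max 36) hi=[36, 36, 39, 40, 42, 43] (size 6, min 36) -> median=36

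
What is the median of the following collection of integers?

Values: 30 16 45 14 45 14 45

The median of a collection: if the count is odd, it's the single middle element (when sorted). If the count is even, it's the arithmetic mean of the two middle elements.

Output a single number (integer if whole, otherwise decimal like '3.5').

Step 1: insert 30 -> lo=[30] (size 1, max 30) hi=[] (size 0) -> median=30
Step 2: insert 16 -> lo=[16] (size 1, max 16) hi=[30] (size 1, min 30) -> median=23
Step 3: insert 45 -> lo=[16, 30] (size 2, max 30) hi=[45] (size 1, min 45) -> median=30
Step 4: insert 14 -> lo=[14, 16] (size 2, max 16) hi=[30, 45] (size 2, min 30) -> median=23
Step 5: insert 45 -> lo=[14, 16, 30] (size 3, max 30) hi=[45, 45] (size 2, min 45) -> median=30
Step 6: insert 14 -> lo=[14, 14, 16] (size 3, max 16) hi=[30, 45, 45] (size 3, min 30) -> median=23
Step 7: insert 45 -> lo=[14, 14, 16, 30] (size 4, max 30) hi=[45, 45, 45] (size 3, min 45) -> median=30

Answer: 30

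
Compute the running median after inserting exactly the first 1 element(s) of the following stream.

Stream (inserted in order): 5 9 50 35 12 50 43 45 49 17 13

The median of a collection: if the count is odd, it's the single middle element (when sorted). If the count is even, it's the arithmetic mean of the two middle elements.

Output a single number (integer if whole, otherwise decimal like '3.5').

Step 1: insert 5 -> lo=[5] (size 1, max 5) hi=[] (size 0) -> median=5

Answer: 5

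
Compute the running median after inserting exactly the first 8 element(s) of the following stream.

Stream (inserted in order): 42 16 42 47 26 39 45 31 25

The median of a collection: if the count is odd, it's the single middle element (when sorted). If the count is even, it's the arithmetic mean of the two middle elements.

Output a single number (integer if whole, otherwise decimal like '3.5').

Step 1: insert 42 -> lo=[42] (size 1, max 42) hi=[] (size 0) -> median=42
Step 2: insert 16 -> lo=[16] (size 1, max 16) hi=[42] (size 1, min 42) -> median=29
Step 3: insert 42 -> lo=[16, 42] (size 2, max 42) hi=[42] (size 1, min 42) -> median=42
Step 4: insert 47 -> lo=[16, 42] (size 2, max 42) hi=[42, 47] (size 2, min 42) -> median=42
Step 5: insert 26 -> lo=[16, 26, 42] (size 3, max 42) hi=[42, 47] (size 2, min 42) -> median=42
Step 6: insert 39 -> lo=[16, 26, 39] (size 3, max 39) hi=[42, 42, 47] (size 3, min 42) -> median=40.5
Step 7: insert 45 -> lo=[16, 26, 39, 42] (size 4, max 42) hi=[42, 45, 47] (size 3, min 42) -> median=42
Step 8: insert 31 -> lo=[16, 26, 31, 39] (size 4, max 39) hi=[42, 42, 45, 47] (size 4, min 42) -> median=40.5

Answer: 40.5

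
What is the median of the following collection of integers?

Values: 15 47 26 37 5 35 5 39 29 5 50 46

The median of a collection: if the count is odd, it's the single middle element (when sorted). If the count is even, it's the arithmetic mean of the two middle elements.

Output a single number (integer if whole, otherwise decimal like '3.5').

Step 1: insert 15 -> lo=[15] (size 1, max 15) hi=[] (size 0) -> median=15
Step 2: insert 47 -> lo=[15] (size 1, max 15) hi=[47] (size 1, min 47) -> median=31
Step 3: insert 26 -> lo=[15, 26] (size 2, max 26) hi=[47] (size 1, min 47) -> median=26
Step 4: insert 37 -> lo=[15, 26] (size 2, max 26) hi=[37, 47] (size 2, min 37) -> median=31.5
Step 5: insert 5 -> lo=[5, 15, 26] (size 3, max 26) hi=[37, 47] (size 2, min 37) -> median=26
Step 6: insert 35 -> lo=[5, 15, 26] (size 3, max 26) hi=[35, 37, 47] (size 3, min 35) -> median=30.5
Step 7: insert 5 -> lo=[5, 5, 15, 26] (size 4, max 26) hi=[35, 37, 47] (size 3, min 35) -> median=26
Step 8: insert 39 -> lo=[5, 5, 15, 26] (size 4, max 26) hi=[35, 37, 39, 47] (size 4, min 35) -> median=30.5
Step 9: insert 29 -> lo=[5, 5, 15, 26, 29] (size 5, max 29) hi=[35, 37, 39, 47] (size 4, min 35) -> median=29
Step 10: insert 5 -> lo=[5, 5, 5, 15, 26] (size 5, max 26) hi=[29, 35, 37, 39, 47] (size 5, min 29) -> median=27.5
Step 11: insert 50 -> lo=[5, 5, 5, 15, 26, 29] (size 6, max 29) hi=[35, 37, 39, 47, 50] (size 5, min 35) -> median=29
Step 12: insert 46 -> lo=[5, 5, 5, 15, 26, 29] (size 6, max 29) hi=[35, 37, 39, 46, 47, 50] (size 6, min 35) -> median=32

Answer: 32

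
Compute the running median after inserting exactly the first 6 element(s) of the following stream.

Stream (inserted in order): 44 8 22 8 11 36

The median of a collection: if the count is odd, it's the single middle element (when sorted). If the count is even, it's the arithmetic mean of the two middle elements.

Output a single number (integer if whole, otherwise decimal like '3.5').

Answer: 16.5

Derivation:
Step 1: insert 44 -> lo=[44] (size 1, max 44) hi=[] (size 0) -> median=44
Step 2: insert 8 -> lo=[8] (size 1, max 8) hi=[44] (size 1, min 44) -> median=26
Step 3: insert 22 -> lo=[8, 22] (size 2, max 22) hi=[44] (size 1, min 44) -> median=22
Step 4: insert 8 -> lo=[8, 8] (size 2, max 8) hi=[22, 44] (size 2, min 22) -> median=15
Step 5: insert 11 -> lo=[8, 8, 11] (size 3, max 11) hi=[22, 44] (size 2, min 22) -> median=11
Step 6: insert 36 -> lo=[8, 8, 11] (size 3, max 11) hi=[22, 36, 44] (size 3, min 22) -> median=16.5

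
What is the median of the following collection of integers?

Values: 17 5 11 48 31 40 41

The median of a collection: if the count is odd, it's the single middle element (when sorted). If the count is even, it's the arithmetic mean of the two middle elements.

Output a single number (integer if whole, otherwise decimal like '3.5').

Step 1: insert 17 -> lo=[17] (size 1, max 17) hi=[] (size 0) -> median=17
Step 2: insert 5 -> lo=[5] (size 1, max 5) hi=[17] (size 1, min 17) -> median=11
Step 3: insert 11 -> lo=[5, 11] (size 2, max 11) hi=[17] (size 1, min 17) -> median=11
Step 4: insert 48 -> lo=[5, 11] (size 2, max 11) hi=[17, 48] (size 2, min 17) -> median=14
Step 5: insert 31 -> lo=[5, 11, 17] (size 3, max 17) hi=[31, 48] (size 2, min 31) -> median=17
Step 6: insert 40 -> lo=[5, 11, 17] (size 3, max 17) hi=[31, 40, 48] (size 3, min 31) -> median=24
Step 7: insert 41 -> lo=[5, 11, 17, 31] (size 4, max 31) hi=[40, 41, 48] (size 3, min 40) -> median=31

Answer: 31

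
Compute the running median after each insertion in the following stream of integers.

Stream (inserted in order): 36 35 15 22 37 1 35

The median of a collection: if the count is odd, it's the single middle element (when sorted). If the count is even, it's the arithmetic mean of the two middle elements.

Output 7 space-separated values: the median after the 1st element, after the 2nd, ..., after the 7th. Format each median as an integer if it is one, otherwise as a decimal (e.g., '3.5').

Answer: 36 35.5 35 28.5 35 28.5 35

Derivation:
Step 1: insert 36 -> lo=[36] (size 1, max 36) hi=[] (size 0) -> median=36
Step 2: insert 35 -> lo=[35] (size 1, max 35) hi=[36] (size 1, min 36) -> median=35.5
Step 3: insert 15 -> lo=[15, 35] (size 2, max 35) hi=[36] (size 1, min 36) -> median=35
Step 4: insert 22 -> lo=[15, 22] (size 2, max 22) hi=[35, 36] (size 2, min 35) -> median=28.5
Step 5: insert 37 -> lo=[15, 22, 35] (size 3, max 35) hi=[36, 37] (size 2, min 36) -> median=35
Step 6: insert 1 -> lo=[1, 15, 22] (size 3, max 22) hi=[35, 36, 37] (size 3, min 35) -> median=28.5
Step 7: insert 35 -> lo=[1, 15, 22, 35] (size 4, max 35) hi=[35, 36, 37] (size 3, min 35) -> median=35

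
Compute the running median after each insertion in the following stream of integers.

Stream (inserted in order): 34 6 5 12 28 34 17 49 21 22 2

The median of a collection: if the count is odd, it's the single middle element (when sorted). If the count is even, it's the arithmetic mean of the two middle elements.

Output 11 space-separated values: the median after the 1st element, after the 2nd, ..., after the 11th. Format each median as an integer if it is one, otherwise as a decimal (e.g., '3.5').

Step 1: insert 34 -> lo=[34] (size 1, max 34) hi=[] (size 0) -> median=34
Step 2: insert 6 -> lo=[6] (size 1, max 6) hi=[34] (size 1, min 34) -> median=20
Step 3: insert 5 -> lo=[5, 6] (size 2, max 6) hi=[34] (size 1, min 34) -> median=6
Step 4: insert 12 -> lo=[5, 6] (size 2, max 6) hi=[12, 34] (size 2, min 12) -> median=9
Step 5: insert 28 -> lo=[5, 6, 12] (size 3, max 12) hi=[28, 34] (size 2, min 28) -> median=12
Step 6: insert 34 -> lo=[5, 6, 12] (size 3, max 12) hi=[28, 34, 34] (size 3, min 28) -> median=20
Step 7: insert 17 -> lo=[5, 6, 12, 17] (size 4, max 17) hi=[28, 34, 34] (size 3, min 28) -> median=17
Step 8: insert 49 -> lo=[5, 6, 12, 17] (size 4, max 17) hi=[28, 34, 34, 49] (size 4, min 28) -> median=22.5
Step 9: insert 21 -> lo=[5, 6, 12, 17, 21] (size 5, max 21) hi=[28, 34, 34, 49] (size 4, min 28) -> median=21
Step 10: insert 22 -> lo=[5, 6, 12, 17, 21] (size 5, max 21) hi=[22, 28, 34, 34, 49] (size 5, min 22) -> median=21.5
Step 11: insert 2 -> lo=[2, 5, 6, 12, 17, 21] (size 6, max 21) hi=[22, 28, 34, 34, 49] (size 5, min 22) -> median=21

Answer: 34 20 6 9 12 20 17 22.5 21 21.5 21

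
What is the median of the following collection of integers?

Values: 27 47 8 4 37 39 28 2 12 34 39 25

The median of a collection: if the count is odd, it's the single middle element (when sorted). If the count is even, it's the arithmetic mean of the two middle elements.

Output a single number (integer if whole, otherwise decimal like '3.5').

Answer: 27.5

Derivation:
Step 1: insert 27 -> lo=[27] (size 1, max 27) hi=[] (size 0) -> median=27
Step 2: insert 47 -> lo=[27] (size 1, max 27) hi=[47] (size 1, min 47) -> median=37
Step 3: insert 8 -> lo=[8, 27] (size 2, max 27) hi=[47] (size 1, min 47) -> median=27
Step 4: insert 4 -> lo=[4, 8] (size 2, max 8) hi=[27, 47] (size 2, min 27) -> median=17.5
Step 5: insert 37 -> lo=[4, 8, 27] (size 3, max 27) hi=[37, 47] (size 2, min 37) -> median=27
Step 6: insert 39 -> lo=[4, 8, 27] (size 3, max 27) hi=[37, 39, 47] (size 3, min 37) -> median=32
Step 7: insert 28 -> lo=[4, 8, 27, 28] (size 4, max 28) hi=[37, 39, 47] (size 3, min 37) -> median=28
Step 8: insert 2 -> lo=[2, 4, 8, 27] (size 4, max 27) hi=[28, 37, 39, 47] (size 4, min 28) -> median=27.5
Step 9: insert 12 -> lo=[2, 4, 8, 12, 27] (size 5, max 27) hi=[28, 37, 39, 47] (size 4, min 28) -> median=27
Step 10: insert 34 -> lo=[2, 4, 8, 12, 27] (size 5, max 27) hi=[28, 34, 37, 39, 47] (size 5, min 28) -> median=27.5
Step 11: insert 39 -> lo=[2, 4, 8, 12, 27, 28] (size 6, max 28) hi=[34, 37, 39, 39, 47] (size 5, min 34) -> median=28
Step 12: insert 25 -> lo=[2, 4, 8, 12, 25, 27] (size 6, max 27) hi=[28, 34, 37, 39, 39, 47] (size 6, min 28) -> median=27.5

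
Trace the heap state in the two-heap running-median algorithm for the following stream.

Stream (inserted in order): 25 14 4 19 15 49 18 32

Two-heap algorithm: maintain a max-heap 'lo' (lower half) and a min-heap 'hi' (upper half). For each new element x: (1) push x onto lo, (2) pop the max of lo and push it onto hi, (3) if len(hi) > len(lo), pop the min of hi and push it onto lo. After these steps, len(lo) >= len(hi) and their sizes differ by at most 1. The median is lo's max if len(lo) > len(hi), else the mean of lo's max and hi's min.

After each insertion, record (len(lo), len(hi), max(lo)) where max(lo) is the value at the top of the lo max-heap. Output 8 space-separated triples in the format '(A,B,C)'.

Answer: (1,0,25) (1,1,14) (2,1,14) (2,2,14) (3,2,15) (3,3,15) (4,3,18) (4,4,18)

Derivation:
Step 1: insert 25 -> lo=[25] hi=[] -> (len(lo)=1, len(hi)=0, max(lo)=25)
Step 2: insert 14 -> lo=[14] hi=[25] -> (len(lo)=1, len(hi)=1, max(lo)=14)
Step 3: insert 4 -> lo=[4, 14] hi=[25] -> (len(lo)=2, len(hi)=1, max(lo)=14)
Step 4: insert 19 -> lo=[4, 14] hi=[19, 25] -> (len(lo)=2, len(hi)=2, max(lo)=14)
Step 5: insert 15 -> lo=[4, 14, 15] hi=[19, 25] -> (len(lo)=3, len(hi)=2, max(lo)=15)
Step 6: insert 49 -> lo=[4, 14, 15] hi=[19, 25, 49] -> (len(lo)=3, len(hi)=3, max(lo)=15)
Step 7: insert 18 -> lo=[4, 14, 15, 18] hi=[19, 25, 49] -> (len(lo)=4, len(hi)=3, max(lo)=18)
Step 8: insert 32 -> lo=[4, 14, 15, 18] hi=[19, 25, 32, 49] -> (len(lo)=4, len(hi)=4, max(lo)=18)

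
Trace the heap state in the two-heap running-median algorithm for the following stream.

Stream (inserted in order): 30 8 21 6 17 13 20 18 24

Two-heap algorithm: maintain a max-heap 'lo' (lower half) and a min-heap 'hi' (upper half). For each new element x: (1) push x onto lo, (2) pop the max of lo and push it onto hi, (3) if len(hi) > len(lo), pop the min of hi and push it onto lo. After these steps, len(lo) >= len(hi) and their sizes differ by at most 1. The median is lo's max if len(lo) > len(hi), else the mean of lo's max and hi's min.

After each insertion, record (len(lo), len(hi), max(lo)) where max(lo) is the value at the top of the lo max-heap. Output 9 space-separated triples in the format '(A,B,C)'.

Answer: (1,0,30) (1,1,8) (2,1,21) (2,2,8) (3,2,17) (3,3,13) (4,3,17) (4,4,17) (5,4,18)

Derivation:
Step 1: insert 30 -> lo=[30] hi=[] -> (len(lo)=1, len(hi)=0, max(lo)=30)
Step 2: insert 8 -> lo=[8] hi=[30] -> (len(lo)=1, len(hi)=1, max(lo)=8)
Step 3: insert 21 -> lo=[8, 21] hi=[30] -> (len(lo)=2, len(hi)=1, max(lo)=21)
Step 4: insert 6 -> lo=[6, 8] hi=[21, 30] -> (len(lo)=2, len(hi)=2, max(lo)=8)
Step 5: insert 17 -> lo=[6, 8, 17] hi=[21, 30] -> (len(lo)=3, len(hi)=2, max(lo)=17)
Step 6: insert 13 -> lo=[6, 8, 13] hi=[17, 21, 30] -> (len(lo)=3, len(hi)=3, max(lo)=13)
Step 7: insert 20 -> lo=[6, 8, 13, 17] hi=[20, 21, 30] -> (len(lo)=4, len(hi)=3, max(lo)=17)
Step 8: insert 18 -> lo=[6, 8, 13, 17] hi=[18, 20, 21, 30] -> (len(lo)=4, len(hi)=4, max(lo)=17)
Step 9: insert 24 -> lo=[6, 8, 13, 17, 18] hi=[20, 21, 24, 30] -> (len(lo)=5, len(hi)=4, max(lo)=18)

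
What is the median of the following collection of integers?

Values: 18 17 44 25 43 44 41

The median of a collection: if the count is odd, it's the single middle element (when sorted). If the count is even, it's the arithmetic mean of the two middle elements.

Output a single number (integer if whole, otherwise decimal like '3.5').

Answer: 41

Derivation:
Step 1: insert 18 -> lo=[18] (size 1, max 18) hi=[] (size 0) -> median=18
Step 2: insert 17 -> lo=[17] (size 1, max 17) hi=[18] (size 1, min 18) -> median=17.5
Step 3: insert 44 -> lo=[17, 18] (size 2, max 18) hi=[44] (size 1, min 44) -> median=18
Step 4: insert 25 -> lo=[17, 18] (size 2, max 18) hi=[25, 44] (size 2, min 25) -> median=21.5
Step 5: insert 43 -> lo=[17, 18, 25] (size 3, max 25) hi=[43, 44] (size 2, min 43) -> median=25
Step 6: insert 44 -> lo=[17, 18, 25] (size 3, max 25) hi=[43, 44, 44] (size 3, min 43) -> median=34
Step 7: insert 41 -> lo=[17, 18, 25, 41] (size 4, max 41) hi=[43, 44, 44] (size 3, min 43) -> median=41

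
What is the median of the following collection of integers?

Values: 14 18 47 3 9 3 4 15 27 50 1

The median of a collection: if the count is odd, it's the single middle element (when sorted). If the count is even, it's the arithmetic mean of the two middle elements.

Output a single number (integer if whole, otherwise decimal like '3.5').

Answer: 14

Derivation:
Step 1: insert 14 -> lo=[14] (size 1, max 14) hi=[] (size 0) -> median=14
Step 2: insert 18 -> lo=[14] (size 1, max 14) hi=[18] (size 1, min 18) -> median=16
Step 3: insert 47 -> lo=[14, 18] (size 2, max 18) hi=[47] (size 1, min 47) -> median=18
Step 4: insert 3 -> lo=[3, 14] (size 2, max 14) hi=[18, 47] (size 2, min 18) -> median=16
Step 5: insert 9 -> lo=[3, 9, 14] (size 3, max 14) hi=[18, 47] (size 2, min 18) -> median=14
Step 6: insert 3 -> lo=[3, 3, 9] (size 3, max 9) hi=[14, 18, 47] (size 3, min 14) -> median=11.5
Step 7: insert 4 -> lo=[3, 3, 4, 9] (size 4, max 9) hi=[14, 18, 47] (size 3, min 14) -> median=9
Step 8: insert 15 -> lo=[3, 3, 4, 9] (size 4, max 9) hi=[14, 15, 18, 47] (size 4, min 14) -> median=11.5
Step 9: insert 27 -> lo=[3, 3, 4, 9, 14] (size 5, max 14) hi=[15, 18, 27, 47] (size 4, min 15) -> median=14
Step 10: insert 50 -> lo=[3, 3, 4, 9, 14] (size 5, max 14) hi=[15, 18, 27, 47, 50] (size 5, min 15) -> median=14.5
Step 11: insert 1 -> lo=[1, 3, 3, 4, 9, 14] (size 6, max 14) hi=[15, 18, 27, 47, 50] (size 5, min 15) -> median=14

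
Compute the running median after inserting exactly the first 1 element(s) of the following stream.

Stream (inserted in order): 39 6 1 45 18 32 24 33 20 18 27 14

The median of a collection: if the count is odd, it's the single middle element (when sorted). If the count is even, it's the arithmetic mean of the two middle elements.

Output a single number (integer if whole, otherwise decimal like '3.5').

Answer: 39

Derivation:
Step 1: insert 39 -> lo=[39] (size 1, max 39) hi=[] (size 0) -> median=39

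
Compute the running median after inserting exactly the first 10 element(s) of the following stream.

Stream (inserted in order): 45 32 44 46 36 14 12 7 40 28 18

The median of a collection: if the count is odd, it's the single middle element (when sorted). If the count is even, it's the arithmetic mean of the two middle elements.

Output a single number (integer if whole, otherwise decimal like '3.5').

Step 1: insert 45 -> lo=[45] (size 1, max 45) hi=[] (size 0) -> median=45
Step 2: insert 32 -> lo=[32] (size 1, max 32) hi=[45] (size 1, min 45) -> median=38.5
Step 3: insert 44 -> lo=[32, 44] (size 2, max 44) hi=[45] (size 1, min 45) -> median=44
Step 4: insert 46 -> lo=[32, 44] (size 2, max 44) hi=[45, 46] (size 2, min 45) -> median=44.5
Step 5: insert 36 -> lo=[32, 36, 44] (size 3, max 44) hi=[45, 46] (size 2, min 45) -> median=44
Step 6: insert 14 -> lo=[14, 32, 36] (size 3, max 36) hi=[44, 45, 46] (size 3, min 44) -> median=40
Step 7: insert 12 -> lo=[12, 14, 32, 36] (size 4, max 36) hi=[44, 45, 46] (size 3, min 44) -> median=36
Step 8: insert 7 -> lo=[7, 12, 14, 32] (size 4, max 32) hi=[36, 44, 45, 46] (size 4, min 36) -> median=34
Step 9: insert 40 -> lo=[7, 12, 14, 32, 36] (size 5, max 36) hi=[40, 44, 45, 46] (size 4, min 40) -> median=36
Step 10: insert 28 -> lo=[7, 12, 14, 28, 32] (size 5, max 32) hi=[36, 40, 44, 45, 46] (size 5, min 36) -> median=34

Answer: 34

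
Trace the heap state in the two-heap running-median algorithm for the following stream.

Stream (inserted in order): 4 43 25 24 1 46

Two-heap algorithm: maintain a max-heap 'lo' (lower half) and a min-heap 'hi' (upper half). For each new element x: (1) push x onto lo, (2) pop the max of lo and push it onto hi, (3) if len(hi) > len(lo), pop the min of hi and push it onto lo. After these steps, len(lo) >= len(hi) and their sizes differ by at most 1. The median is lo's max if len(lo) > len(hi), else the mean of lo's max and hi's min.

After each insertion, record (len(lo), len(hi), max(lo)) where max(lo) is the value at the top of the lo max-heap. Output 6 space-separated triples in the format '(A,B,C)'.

Step 1: insert 4 -> lo=[4] hi=[] -> (len(lo)=1, len(hi)=0, max(lo)=4)
Step 2: insert 43 -> lo=[4] hi=[43] -> (len(lo)=1, len(hi)=1, max(lo)=4)
Step 3: insert 25 -> lo=[4, 25] hi=[43] -> (len(lo)=2, len(hi)=1, max(lo)=25)
Step 4: insert 24 -> lo=[4, 24] hi=[25, 43] -> (len(lo)=2, len(hi)=2, max(lo)=24)
Step 5: insert 1 -> lo=[1, 4, 24] hi=[25, 43] -> (len(lo)=3, len(hi)=2, max(lo)=24)
Step 6: insert 46 -> lo=[1, 4, 24] hi=[25, 43, 46] -> (len(lo)=3, len(hi)=3, max(lo)=24)

Answer: (1,0,4) (1,1,4) (2,1,25) (2,2,24) (3,2,24) (3,3,24)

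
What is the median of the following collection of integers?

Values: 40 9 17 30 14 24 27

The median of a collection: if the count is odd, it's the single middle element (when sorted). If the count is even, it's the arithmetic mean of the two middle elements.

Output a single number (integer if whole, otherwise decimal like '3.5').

Step 1: insert 40 -> lo=[40] (size 1, max 40) hi=[] (size 0) -> median=40
Step 2: insert 9 -> lo=[9] (size 1, max 9) hi=[40] (size 1, min 40) -> median=24.5
Step 3: insert 17 -> lo=[9, 17] (size 2, max 17) hi=[40] (size 1, min 40) -> median=17
Step 4: insert 30 -> lo=[9, 17] (size 2, max 17) hi=[30, 40] (size 2, min 30) -> median=23.5
Step 5: insert 14 -> lo=[9, 14, 17] (size 3, max 17) hi=[30, 40] (size 2, min 30) -> median=17
Step 6: insert 24 -> lo=[9, 14, 17] (size 3, max 17) hi=[24, 30, 40] (size 3, min 24) -> median=20.5
Step 7: insert 27 -> lo=[9, 14, 17, 24] (size 4, max 24) hi=[27, 30, 40] (size 3, min 27) -> median=24

Answer: 24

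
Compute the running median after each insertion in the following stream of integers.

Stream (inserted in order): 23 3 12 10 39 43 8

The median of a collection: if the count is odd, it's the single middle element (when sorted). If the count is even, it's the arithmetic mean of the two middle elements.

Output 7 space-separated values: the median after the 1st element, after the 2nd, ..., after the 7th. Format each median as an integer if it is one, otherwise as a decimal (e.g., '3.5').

Answer: 23 13 12 11 12 17.5 12

Derivation:
Step 1: insert 23 -> lo=[23] (size 1, max 23) hi=[] (size 0) -> median=23
Step 2: insert 3 -> lo=[3] (size 1, max 3) hi=[23] (size 1, min 23) -> median=13
Step 3: insert 12 -> lo=[3, 12] (size 2, max 12) hi=[23] (size 1, min 23) -> median=12
Step 4: insert 10 -> lo=[3, 10] (size 2, max 10) hi=[12, 23] (size 2, min 12) -> median=11
Step 5: insert 39 -> lo=[3, 10, 12] (size 3, max 12) hi=[23, 39] (size 2, min 23) -> median=12
Step 6: insert 43 -> lo=[3, 10, 12] (size 3, max 12) hi=[23, 39, 43] (size 3, min 23) -> median=17.5
Step 7: insert 8 -> lo=[3, 8, 10, 12] (size 4, max 12) hi=[23, 39, 43] (size 3, min 23) -> median=12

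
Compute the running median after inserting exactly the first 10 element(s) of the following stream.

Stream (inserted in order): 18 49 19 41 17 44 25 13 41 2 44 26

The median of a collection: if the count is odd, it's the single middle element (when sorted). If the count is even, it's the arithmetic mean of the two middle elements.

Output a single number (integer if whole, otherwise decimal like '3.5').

Answer: 22

Derivation:
Step 1: insert 18 -> lo=[18] (size 1, max 18) hi=[] (size 0) -> median=18
Step 2: insert 49 -> lo=[18] (size 1, max 18) hi=[49] (size 1, min 49) -> median=33.5
Step 3: insert 19 -> lo=[18, 19] (size 2, max 19) hi=[49] (size 1, min 49) -> median=19
Step 4: insert 41 -> lo=[18, 19] (size 2, max 19) hi=[41, 49] (size 2, min 41) -> median=30
Step 5: insert 17 -> lo=[17, 18, 19] (size 3, max 19) hi=[41, 49] (size 2, min 41) -> median=19
Step 6: insert 44 -> lo=[17, 18, 19] (size 3, max 19) hi=[41, 44, 49] (size 3, min 41) -> median=30
Step 7: insert 25 -> lo=[17, 18, 19, 25] (size 4, max 25) hi=[41, 44, 49] (size 3, min 41) -> median=25
Step 8: insert 13 -> lo=[13, 17, 18, 19] (size 4, max 19) hi=[25, 41, 44, 49] (size 4, min 25) -> median=22
Step 9: insert 41 -> lo=[13, 17, 18, 19, 25] (size 5, max 25) hi=[41, 41, 44, 49] (size 4, min 41) -> median=25
Step 10: insert 2 -> lo=[2, 13, 17, 18, 19] (size 5, max 19) hi=[25, 41, 41, 44, 49] (size 5, min 25) -> median=22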